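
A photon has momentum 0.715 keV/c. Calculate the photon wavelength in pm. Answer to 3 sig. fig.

1730 pm

First convert: p = 0.715 keV/c = 3.8212 × 10^-25 kg·m/s.
Apply λ = h/p: λ = 1.734 × 10^-9 m.
Converting to pm: λ = 1734 pm ≈ 1730 pm.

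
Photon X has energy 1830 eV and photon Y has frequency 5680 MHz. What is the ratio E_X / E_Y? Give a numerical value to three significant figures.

7.79 × 10^7

E_X = 2.932 × 10^-16 J (from energy = 1830 eV, via E given directly).
E_Y = 3.764 × 10^-24 J (from frequency = 5680 MHz, via E = hf).
Ratio = 2.932 × 10^-16 / 3.764 × 10^-24 = 7.79 × 10^7.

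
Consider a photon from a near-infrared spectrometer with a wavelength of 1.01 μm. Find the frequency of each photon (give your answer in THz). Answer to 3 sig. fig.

Take c = 2.99792458e8 m/s.
In SI units: λ = 1.01 μm = 1.01e-6 m.
Since f = c/λ for a photon, f = 2.968e14 Hz.
Converting to THz: f = 296.8 THz ≈ 297 THz.

297 THz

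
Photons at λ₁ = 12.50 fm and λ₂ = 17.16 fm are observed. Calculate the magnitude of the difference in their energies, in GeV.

Using E = hc/λ: E₁ = 1.5892 × 10^-11 J, E₂ = 1.1576 × 10^-11 J.
|ΔE| = |1.5892 × 10^-11 − 1.1576 × 10^-11| = 4.32 × 10^-12 J = 0.0269 GeV.

0.0269 GeV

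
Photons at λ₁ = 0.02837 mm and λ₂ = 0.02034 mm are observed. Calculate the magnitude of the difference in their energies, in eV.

0.0173 eV

Using E = hc/λ: E₁ = 7.0019e-21 J, E₂ = 9.7662e-21 J.
|ΔE| = |7.0019e-21 − 9.7662e-21| = 2.76e-21 J = 0.0173 eV.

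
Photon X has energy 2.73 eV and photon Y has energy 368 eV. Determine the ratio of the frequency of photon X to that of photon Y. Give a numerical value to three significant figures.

7.42e-3

f_X = 6.601e14 Hz (from energy = 2.73 eV, via f = E/h).
f_Y = 8.898e16 Hz (from energy = 368 eV, via f = E/h).
Ratio = 6.601e14 / 8.898e16 = 7.42e-3.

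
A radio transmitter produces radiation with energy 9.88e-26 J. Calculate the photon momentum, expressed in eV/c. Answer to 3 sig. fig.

Apply p = E/c: p = 3.296e-34 kg·m/s.
Converting to eV/c: p = 6.167e-7 eV/c ≈ 6.17e-7 eV/c.

6.17e-7 eV/c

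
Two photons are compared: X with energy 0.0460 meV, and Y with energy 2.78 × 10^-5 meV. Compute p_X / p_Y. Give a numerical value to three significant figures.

1650

p_X = 2.458 × 10^-32 kg·m/s (from energy = 0.0460 meV, via p = E/c).
p_Y = 1.486 × 10^-35 kg·m/s (from energy = 2.78 × 10^-5 meV, via p = E/c).
Ratio = 2.458 × 10^-32 / 1.486 × 10^-35 = 1650.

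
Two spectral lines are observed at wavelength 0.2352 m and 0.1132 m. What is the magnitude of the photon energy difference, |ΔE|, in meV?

5.68 × 10^-3 meV

Using E = hc/λ: E₁ = 8.4458 × 10^-25 J, E₂ = 1.7548 × 10^-24 J.
|ΔE| = |8.4458 × 10^-25 − 1.7548 × 10^-24| = 9.10 × 10^-25 J = 5.68 × 10^-3 meV.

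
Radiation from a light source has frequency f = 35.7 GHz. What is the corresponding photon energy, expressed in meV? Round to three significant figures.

In SI units: f = 35.7 GHz = 3.57e10 Hz.
For a photon E = hf, so E = 2.366e-23 J.
Converting to meV: E = 0.1476 meV ≈ 0.148 meV.

0.148 meV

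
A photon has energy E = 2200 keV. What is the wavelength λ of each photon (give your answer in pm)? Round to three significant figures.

Use h = 6.62607015e-34 J·s, c = 2.99792458e8 m/s, 1 eV = 1.602176634e-19 J.
Convert to SI: E = 2200 keV = 3.5248e-13 J.
The photon relation is λ = hc/E, giving λ = 5.636e-13 m.
Converting to pm: λ = 0.5636 pm ≈ 0.564 pm.

0.564 pm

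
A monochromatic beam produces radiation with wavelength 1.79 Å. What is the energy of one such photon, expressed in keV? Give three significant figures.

In SI units: λ = 1.79 Å = 1.79e-10 m.
For a photon E = hc/λ, so E = 1.110e-15 J.
Converting to keV: E = 6.926 keV ≈ 6.93 keV.

6.93 keV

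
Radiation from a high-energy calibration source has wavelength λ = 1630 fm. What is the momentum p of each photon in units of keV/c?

761 keV/c

(h = 6.62607015e-34 J·s, c = 2.99792458e8 m/s, 1 eV = 1.602176634e-19 J.)
Convert to SI: λ = 1630 fm = 1.63e-12 m.
Since p = h/λ for a photon, p = 4.065e-22 kg·m/s.
Converting to keV/c: p = 760.6 keV/c ≈ 761 keV/c.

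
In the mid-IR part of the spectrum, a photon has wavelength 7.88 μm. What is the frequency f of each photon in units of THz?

38.0 THz

Use c = 2.99792458 × 10^8 m/s.
In SI units: λ = 7.88 μm = 7.88 × 10^-6 m.
For a photon f = c/λ, so f = 3.804 × 10^13 Hz.
Converting to THz: f = 38.04 THz ≈ 38.0 THz.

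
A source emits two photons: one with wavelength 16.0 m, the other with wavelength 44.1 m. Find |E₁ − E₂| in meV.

4.94 × 10^-5 meV

Using E = hc/λ: E₁ = 1.242 × 10^-26 J, E₂ = 4.504 × 10^-27 J.
|ΔE| = |1.242 × 10^-26 − 4.504 × 10^-27| = 7.91 × 10^-27 J = 4.94 × 10^-5 meV.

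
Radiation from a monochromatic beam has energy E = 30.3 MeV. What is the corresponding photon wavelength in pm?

0.0409 pm

First convert: E = 30.3 MeV = 4.8546 × 10^-12 J.
For a photon λ = hc/E, so λ = 4.092 × 10^-14 m.
Converting to pm: λ = 0.04092 pm ≈ 0.0409 pm.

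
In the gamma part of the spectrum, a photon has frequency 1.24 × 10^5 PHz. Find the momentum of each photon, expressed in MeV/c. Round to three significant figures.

0.513 MeV/c

Take h = 6.62607015 × 10^-34 J·s, c = 2.99792458 × 10^8 m/s, 1 eV = 1.602176634 × 10^-19 J.
In SI units: f = 1.24 × 10^5 PHz = 1.24 × 10^20 Hz.
Since p = hf/c for a photon, p = 2.741 × 10^-22 kg·m/s.
Converting to MeV/c: p = 0.5128 MeV/c ≈ 0.513 MeV/c.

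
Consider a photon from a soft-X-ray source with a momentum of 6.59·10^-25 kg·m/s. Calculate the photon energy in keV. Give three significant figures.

1.23 keV

(c = 2.99792458·10^8 m/s, 1 eV = 1.602176634·10^-19 J.)
The photon relation is E = pc, giving E = 1.976·10^-16 J.
Converting to keV: E = 1.233 keV ≈ 1.23 keV.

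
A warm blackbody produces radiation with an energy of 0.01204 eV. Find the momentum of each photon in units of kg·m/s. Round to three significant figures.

Use c = 2.99792458e8 m/s, 1 eV = 1.602176634e-19 J.
First convert: E = 0.01204 eV = 1.9290e-21 J.
For a photon p = E/c, so p = 6.435e-30 kg·m/s.
So p ≈ 6.43e-30 kg·m/s.

6.43e-30 kg·m/s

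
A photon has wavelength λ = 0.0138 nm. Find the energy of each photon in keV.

Convert to SI: λ = 0.0138 nm = 1.38·10^-11 m.
The photon relation is E = hc/λ, giving E = 1.439·10^-14 J.
Converting to keV: E = 89.84 keV ≈ 89.8 keV.

89.8 keV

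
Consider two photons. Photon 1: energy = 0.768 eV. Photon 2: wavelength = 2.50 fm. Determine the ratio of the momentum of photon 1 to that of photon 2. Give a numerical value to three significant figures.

p_1 = 4.104 × 10^-28 kg·m/s (from energy = 0.768 eV, via p = E/c).
p_2 = 2.650 × 10^-19 kg·m/s (from wavelength = 2.50 fm, via p = h/λ).
Ratio = 4.104 × 10^-28 / 2.650 × 10^-19 = 1.55 × 10^-9.

1.55 × 10^-9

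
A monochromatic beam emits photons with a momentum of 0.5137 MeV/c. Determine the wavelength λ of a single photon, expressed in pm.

Take h = 6.62607015 × 10^-34 J·s, c = 2.99792458 × 10^8 m/s, 1 eV = 1.602176634 × 10^-19 J.
First convert: p = 0.5137 MeV/c = 2.7454 × 10^-22 kg·m/s.
The photon relation is λ = h/p, giving λ = 2.414 × 10^-12 m.
Converting to pm: λ = 2.414 pm ≈ 2.41 pm.

2.41 pm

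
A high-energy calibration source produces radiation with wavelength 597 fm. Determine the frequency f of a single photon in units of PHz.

Use c = 2.99792458e8 m/s.
In SI units: λ = 597 fm = 5.97e-13 m.
For a photon f = c/λ, so f = 5.022e20 Hz.
Converting to PHz: f = 502200 PHz ≈ 5.02e5 PHz.

5.02e5 PHz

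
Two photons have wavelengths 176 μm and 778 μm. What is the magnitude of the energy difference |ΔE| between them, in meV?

Using E = hc/λ: E₁ = 1.129 × 10^-21 J, E₂ = 2.553 × 10^-22 J.
|ΔE| = |1.129 × 10^-21 − 2.553 × 10^-22| = 8.73 × 10^-22 J = 5.45 meV.

5.45 meV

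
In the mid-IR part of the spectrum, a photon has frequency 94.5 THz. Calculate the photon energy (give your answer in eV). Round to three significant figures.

Take h = 6.62607015 × 10^-34 J·s, 1 eV = 1.602176634 × 10^-19 J.
In SI units: f = 94.5 THz = 9.45 × 10^13 Hz.
Apply E = hf: E = 6.262 × 10^-20 J.
Converting to eV: E = 0.3908 eV ≈ 0.391 eV.

0.391 eV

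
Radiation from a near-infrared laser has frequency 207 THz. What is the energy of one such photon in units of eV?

Use h = 6.62607015e-34 J·s, 1 eV = 1.602176634e-19 J.
First convert: f = 207 THz = 2.07e14 Hz.
The photon relation is E = hf, giving E = 1.372e-19 J.
Converting to eV: E = 0.8561 eV ≈ 0.856 eV.

0.856 eV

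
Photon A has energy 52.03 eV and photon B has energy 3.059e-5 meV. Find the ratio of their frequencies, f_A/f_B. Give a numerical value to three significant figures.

f_A = 1.258e16 Hz (from energy = 52.03 eV, via f = E/h).
f_B = 7.397e6 Hz (from energy = 3.059e-5 meV, via f = E/h).
Ratio = 1.258e16 / 7.397e6 = 1.70e9.

1.70e9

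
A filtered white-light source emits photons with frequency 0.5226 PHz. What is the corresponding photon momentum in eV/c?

In SI units: f = 0.5226 PHz = 5.226 × 10^14 Hz.
The photon relation is p = hf/c, giving p = 1.155 × 10^-27 kg·m/s.
Converting to eV/c: p = 2.161 eV/c ≈ 2.16 eV/c.

2.16 eV/c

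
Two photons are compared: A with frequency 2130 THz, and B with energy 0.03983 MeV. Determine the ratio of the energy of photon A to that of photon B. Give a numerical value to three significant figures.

E_A = 1.411·10^-18 J (from frequency = 2130 THz, via E = hf).
E_B = 6.381·10^-15 J (from energy = 0.03983 MeV, via E given directly).
Ratio = 1.411·10^-18 / 6.381·10^-15 = 2.21·10^-4.

2.21·10^-4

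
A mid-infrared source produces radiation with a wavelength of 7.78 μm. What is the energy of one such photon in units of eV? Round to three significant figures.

Use h = 6.62607015e-34 J·s, c = 2.99792458e8 m/s, 1 eV = 1.602176634e-19 J.
Convert to SI: λ = 7.78 μm = 7.78e-6 m.
For a photon E = hc/λ, so E = 2.553e-20 J.
Converting to eV: E = 0.1594 eV ≈ 0.159 eV.

0.159 eV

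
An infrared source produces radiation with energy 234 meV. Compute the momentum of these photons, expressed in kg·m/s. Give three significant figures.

1.25e-28 kg·m/s

Use c = 2.99792458e8 m/s, 1 eV = 1.602176634e-19 J.
Convert to SI: E = 234 meV = 3.7491e-20 J.
Since p = E/c for a photon, p = 1.251e-28 kg·m/s.
So p ≈ 1.25e-28 kg·m/s.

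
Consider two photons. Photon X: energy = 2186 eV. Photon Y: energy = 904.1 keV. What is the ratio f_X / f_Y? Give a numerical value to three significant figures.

f_X = 5.286e17 Hz (from energy = 2186 eV, via f = E/h).
f_Y = 2.186e20 Hz (from energy = 904.1 keV, via f = E/h).
Ratio = 5.286e17 / 2.186e20 = 2.42e-3.

2.42e-3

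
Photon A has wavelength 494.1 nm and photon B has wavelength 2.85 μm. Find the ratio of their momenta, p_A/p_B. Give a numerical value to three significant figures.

p_A = 1.341e-27 kg·m/s (from wavelength = 494.1 nm, via p = h/λ).
p_B = 2.325e-28 kg·m/s (from wavelength = 2.85 μm, via p = h/λ).
Ratio = 1.341e-27 / 2.325e-28 = 5.77.

5.77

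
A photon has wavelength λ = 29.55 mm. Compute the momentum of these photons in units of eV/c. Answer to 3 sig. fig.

In SI units: λ = 29.55 mm = 0.02955 m.
For a photon p = h/λ, so p = 2.242 × 10^-32 kg·m/s.
Converting to eV/c: p = 4.196 × 10^-5 eV/c ≈ 4.20 × 10^-5 eV/c.

4.20 × 10^-5 eV/c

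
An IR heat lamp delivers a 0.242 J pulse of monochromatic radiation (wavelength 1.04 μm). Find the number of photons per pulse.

Per-photon energy: E = 1.910·10^-19 J (from wavelength = 1.04 μm).
N = E_total / E_photon = 0.242 J / 1.910·10^-19 J = 1.27·10^18.

1.27·10^18 photons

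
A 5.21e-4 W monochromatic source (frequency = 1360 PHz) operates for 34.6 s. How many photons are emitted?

2.00e13 photons

Total energy: E_total = P·t = 5.21e-4 × 34.6 = 0.01803 J.
Per-photon energy: E = 9.011e-16 J.
N = E_total / E_photon = 2.00e13.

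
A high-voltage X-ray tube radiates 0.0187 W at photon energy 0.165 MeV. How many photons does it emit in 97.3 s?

Total energy: E_total = P·t = 0.0187 × 97.3 = 1.820 J.
Per-photon energy: E = 2.644·10^-14 J.
N = E_total / E_photon = 6.88·10^13.

6.88·10^13 photons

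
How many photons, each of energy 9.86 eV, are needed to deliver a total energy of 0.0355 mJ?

2.25 × 10^13 photons

Per-photon energy: E = 1.580 × 10^-18 J (from energy = 9.86 eV).
N = E_total / E_photon = 3.55 × 10^-5 J / 1.580 × 10^-18 J = 2.25 × 10^13.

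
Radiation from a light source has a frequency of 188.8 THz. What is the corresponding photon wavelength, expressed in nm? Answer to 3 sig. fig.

1590 nm

Take c = 2.99792458 × 10^8 m/s.
Convert to SI: f = 188.8 THz = 1.888 × 10^14 Hz.
For a photon λ = c/f, so λ = 1.588 × 10^-6 m.
Converting to nm: λ = 1588 nm ≈ 1590 nm.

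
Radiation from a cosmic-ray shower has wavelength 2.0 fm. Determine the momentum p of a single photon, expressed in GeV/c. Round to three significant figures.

First convert: λ = 2.0 fm = 2.0·10^-15 m.
The photon relation is p = h/λ, giving p = 3.313·10^-19 kg·m/s.
Converting to GeV/c: p = 0.6199 GeV/c ≈ 0.620 GeV/c.

0.620 GeV/c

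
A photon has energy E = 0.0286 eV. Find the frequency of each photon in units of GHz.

6920 GHz

In SI units: E = 0.0286 eV = 4.5822 × 10^-21 J.
Since f = E/h for a photon, f = 6.915 × 10^12 Hz.
Converting to GHz: f = 6915 GHz ≈ 6920 GHz.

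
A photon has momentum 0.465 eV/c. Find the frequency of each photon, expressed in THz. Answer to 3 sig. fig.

(h = 6.62607015e-34 J·s, c = 2.99792458e8 m/s, 1 eV = 1.602176634e-19 J.)
Convert to SI: p = 0.465 eV/c = 2.4851e-28 kg·m/s.
For a photon f = pc/h, so f = 1.124e14 Hz.
Converting to THz: f = 112.4 THz ≈ 112 THz.

112 THz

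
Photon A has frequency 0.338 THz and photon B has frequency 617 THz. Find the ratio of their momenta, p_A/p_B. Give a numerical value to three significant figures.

5.48e-4

p_A = 7.471e-31 kg·m/s (from frequency = 0.338 THz, via p = hf/c).
p_B = 1.364e-27 kg·m/s (from frequency = 617 THz, via p = hf/c).
Ratio = 7.471e-31 / 1.364e-27 = 5.48e-4.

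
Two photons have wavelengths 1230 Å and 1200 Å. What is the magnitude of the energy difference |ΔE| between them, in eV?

Using E = hc/λ: E₁ = 1.615 × 10^-18 J, E₂ = 1.655 × 10^-18 J.
|ΔE| = |1.615 × 10^-18 − 1.655 × 10^-18| = 4.04 × 10^-20 J = 0.252 eV.

0.252 eV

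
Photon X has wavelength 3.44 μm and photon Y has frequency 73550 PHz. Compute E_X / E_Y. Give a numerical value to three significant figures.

1.18e-6

E_X = 5.775e-20 J (from wavelength = 3.44 μm, via E = hc/λ).
E_Y = 4.873e-14 J (from frequency = 73550 PHz, via E = hf).
Ratio = 5.775e-20 / 4.873e-14 = 1.18e-6.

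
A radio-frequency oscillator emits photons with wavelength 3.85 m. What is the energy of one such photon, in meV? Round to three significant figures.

3.22·10^-4 meV

(h = 6.62607015·10^-34 J·s, c = 2.99792458·10^8 m/s, 1 eV = 1.602176634·10^-19 J.)
Since E = hc/λ for a photon, E = 5.160·10^-26 J.
Converting to meV: E = 3.220·10^-4 meV ≈ 3.22·10^-4 meV.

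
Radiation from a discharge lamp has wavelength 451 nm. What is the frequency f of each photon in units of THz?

665 THz

In SI units: λ = 451 nm = 4.51 × 10^-7 m.
Since f = c/λ for a photon, f = 6.647 × 10^14 Hz.
Converting to THz: f = 664.7 THz ≈ 665 THz.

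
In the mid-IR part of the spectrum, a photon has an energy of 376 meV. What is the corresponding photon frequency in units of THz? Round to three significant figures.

90.9 THz

Take h = 6.62607015e-34 J·s, 1 eV = 1.602176634e-19 J.
Convert to SI: E = 376 meV = 6.0242e-20 J.
For a photon f = E/h, so f = 9.092e13 Hz.
Converting to THz: f = 90.92 THz ≈ 90.9 THz.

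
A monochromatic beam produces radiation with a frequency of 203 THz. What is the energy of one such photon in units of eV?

(h = 6.62607015e-34 J·s, 1 eV = 1.602176634e-19 J.)
In SI units: f = 203 THz = 2.03e14 Hz.
The photon relation is E = hf, giving E = 1.345e-19 J.
Converting to eV: E = 0.8395 eV ≈ 0.840 eV.

0.840 eV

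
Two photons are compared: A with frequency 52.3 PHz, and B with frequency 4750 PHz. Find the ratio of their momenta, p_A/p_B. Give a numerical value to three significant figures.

p_A = 1.156e-25 kg·m/s (from frequency = 52.3 PHz, via p = hf/c).
p_B = 1.050e-23 kg·m/s (from frequency = 4750 PHz, via p = hf/c).
Ratio = 1.156e-25 / 1.050e-23 = 0.0110.

0.0110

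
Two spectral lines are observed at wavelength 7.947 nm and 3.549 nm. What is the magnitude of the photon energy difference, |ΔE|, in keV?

0.193 keV

Using E = hc/λ: E₁ = 2.4996e-17 J, E₂ = 5.5972e-17 J.
|ΔE| = |2.4996e-17 − 5.5972e-17| = 3.10e-17 J = 0.193 keV.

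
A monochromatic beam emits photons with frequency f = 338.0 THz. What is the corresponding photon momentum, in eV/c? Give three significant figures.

1.40 eV/c

(h = 6.62607015e-34 J·s, c = 2.99792458e8 m/s, 1 eV = 1.602176634e-19 J.)
Convert to SI: f = 338.0 THz = 3.380e14 Hz.
Apply p = hf/c: p = 7.471e-28 kg·m/s.
Converting to eV/c: p = 1.398 eV/c ≈ 1.40 eV/c.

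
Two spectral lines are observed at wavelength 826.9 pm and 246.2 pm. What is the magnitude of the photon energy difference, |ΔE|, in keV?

Using E = hc/λ: E₁ = 2.4023 × 10^-16 J, E₂ = 8.0684 × 10^-16 J.
|ΔE| = |2.4023 × 10^-16 − 8.0684 × 10^-16| = 5.67 × 10^-16 J = 3.54 keV.

3.54 keV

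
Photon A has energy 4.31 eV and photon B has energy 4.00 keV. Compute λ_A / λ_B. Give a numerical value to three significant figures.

λ_A = 2.877 × 10^-7 m (from energy = 4.31 eV, via λ = hc/E).
λ_B = 3.100 × 10^-10 m (from energy = 4.00 keV, via λ = hc/E).
Ratio = 2.877 × 10^-7 / 3.100 × 10^-10 = 928.

928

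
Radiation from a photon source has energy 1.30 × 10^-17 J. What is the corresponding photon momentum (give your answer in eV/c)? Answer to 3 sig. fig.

81.1 eV/c

Apply p = E/c: p = 4.336 × 10^-26 kg·m/s.
Converting to eV/c: p = 81.14 eV/c ≈ 81.1 eV/c.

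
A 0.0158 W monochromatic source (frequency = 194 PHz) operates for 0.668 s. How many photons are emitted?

Total energy: E_total = P·t = 0.0158 × 0.668 = 0.01055 J.
Per-photon energy: E = 1.285e-16 J.
N = E_total / E_photon = 8.21e13.

8.21e13 photons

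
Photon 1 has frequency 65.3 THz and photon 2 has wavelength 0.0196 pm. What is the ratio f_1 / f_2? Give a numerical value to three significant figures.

f_1 = 6.530 × 10^13 Hz (from frequency = 65.3 THz, via f given directly).
f_2 = 1.530 × 10^22 Hz (from wavelength = 0.0196 pm, via f = c/λ).
Ratio = 6.530 × 10^13 / 1.530 × 10^22 = 4.27 × 10^-9.

4.27 × 10^-9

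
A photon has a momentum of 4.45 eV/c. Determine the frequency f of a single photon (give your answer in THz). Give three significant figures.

In SI units: p = 4.45 eV/c = 2.3782e-27 kg·m/s.
For a photon f = pc/h, so f = 1.076e15 Hz.
Converting to THz: f = 1076 THz ≈ 1080 THz.

1080 THz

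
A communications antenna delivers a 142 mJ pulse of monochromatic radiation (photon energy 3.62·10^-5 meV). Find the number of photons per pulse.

Per-photon energy: E = 5.800·10^-27 J (from energy = 3.62·10^-5 meV).
N = E_total / E_photon = 0.142 J / 5.800·10^-27 J = 2.45·10^25.

2.45·10^25 photons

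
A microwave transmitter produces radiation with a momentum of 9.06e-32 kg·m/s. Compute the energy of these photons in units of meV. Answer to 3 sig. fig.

0.170 meV

For a photon E = pc, so E = 2.716e-23 J.
Converting to meV: E = 0.1695 meV ≈ 0.170 meV.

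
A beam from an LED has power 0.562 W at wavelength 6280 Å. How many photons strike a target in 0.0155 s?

2.75 × 10^16 photons

Total energy: E_total = P·t = 0.562 × 0.0155 = 0.008711 J.
Per-photon energy: E = 3.163 × 10^-19 J.
N = E_total / E_photon = 2.75 × 10^16.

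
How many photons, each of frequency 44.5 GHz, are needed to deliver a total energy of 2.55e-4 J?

8.65e18 photons

Per-photon energy: E = 2.949e-23 J (from frequency = 44.5 GHz).
N = E_total / E_photon = 2.55e-4 J / 2.949e-23 J = 8.65e18.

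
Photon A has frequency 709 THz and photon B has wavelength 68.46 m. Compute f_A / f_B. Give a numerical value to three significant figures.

1.62 × 10^8

f_A = 7.090 × 10^14 Hz (from frequency = 709 THz, via f given directly).
f_B = 4.379 × 10^6 Hz (from wavelength = 68.46 m, via f = c/λ).
Ratio = 7.090 × 10^14 / 4.379 × 10^6 = 1.62 × 10^8.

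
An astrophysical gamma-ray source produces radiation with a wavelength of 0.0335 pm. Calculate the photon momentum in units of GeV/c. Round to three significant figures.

Use h = 6.62607015 × 10^-34 J·s, c = 2.99792458 × 10^8 m/s, 1 eV = 1.602176634 × 10^-19 J.
In SI units: λ = 0.0335 pm = 3.35 × 10^-14 m.
Since p = h/λ for a photon, p = 1.978 × 10^-20 kg·m/s.
Converting to GeV/c: p = 0.03701 GeV/c ≈ 0.0370 GeV/c.

0.0370 GeV/c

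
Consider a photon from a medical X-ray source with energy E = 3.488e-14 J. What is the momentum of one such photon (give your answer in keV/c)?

The photon relation is p = E/c, giving p = 1.163e-22 kg·m/s.
Converting to keV/c: p = 217.7 keV/c ≈ 218 keV/c.

218 keV/c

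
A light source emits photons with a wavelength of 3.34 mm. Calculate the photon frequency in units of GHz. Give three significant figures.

89.8 GHz

First convert: λ = 3.34 mm = 0.00334 m.
Since f = c/λ for a photon, f = 8.976e10 Hz.
Converting to GHz: f = 89.76 GHz ≈ 89.8 GHz.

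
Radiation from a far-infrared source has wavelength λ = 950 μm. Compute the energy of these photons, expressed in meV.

1.31 meV

(h = 6.62607015 × 10^-34 J·s, c = 2.99792458 × 10^8 m/s, 1 eV = 1.602176634 × 10^-19 J.)
Convert to SI: λ = 950 μm = 9.50 × 10^-4 m.
Apply E = hc/λ: E = 2.091 × 10^-22 J.
Converting to meV: E = 1.305 meV ≈ 1.31 meV.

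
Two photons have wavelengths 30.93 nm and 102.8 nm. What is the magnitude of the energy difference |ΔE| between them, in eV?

28.0 eV

Using E = hc/λ: E₁ = 6.4224 × 10^-18 J, E₂ = 1.9323 × 10^-18 J.
|ΔE| = |6.4224 × 10^-18 − 1.9323 × 10^-18| = 4.49 × 10^-18 J = 28.0 eV.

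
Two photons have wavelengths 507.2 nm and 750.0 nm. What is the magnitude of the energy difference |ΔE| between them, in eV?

0.791 eV

Using E = hc/λ: E₁ = 3.9165 × 10^-19 J, E₂ = 2.6486 × 10^-19 J.
|ΔE| = |3.9165 × 10^-19 − 2.6486 × 10^-19| = 1.27 × 10^-19 J = 0.791 eV.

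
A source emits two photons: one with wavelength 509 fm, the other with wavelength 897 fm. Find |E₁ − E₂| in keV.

1050 keV

Using E = hc/λ: E₁ = 3.903 × 10^-13 J, E₂ = 2.215 × 10^-13 J.
|ΔE| = |3.903 × 10^-13 − 2.215 × 10^-13| = 1.69 × 10^-13 J = 1050 keV.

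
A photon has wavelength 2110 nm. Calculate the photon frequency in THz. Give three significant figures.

Use c = 2.99792458e8 m/s.
Convert to SI: λ = 2110 nm = 2.11e-6 m.
For a photon f = c/λ, so f = 1.421e14 Hz.
Converting to THz: f = 142.1 THz ≈ 142 THz.

142 THz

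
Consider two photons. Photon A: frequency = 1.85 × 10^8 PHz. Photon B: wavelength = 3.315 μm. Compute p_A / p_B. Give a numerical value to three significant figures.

p_A = 4.089 × 10^-19 kg·m/s (from frequency = 1.85 × 10^8 PHz, via p = hf/c).
p_B = 1.999 × 10^-28 kg·m/s (from wavelength = 3.315 μm, via p = h/λ).
Ratio = 4.089 × 10^-19 / 1.999 × 10^-28 = 2.05 × 10^9.

2.05 × 10^9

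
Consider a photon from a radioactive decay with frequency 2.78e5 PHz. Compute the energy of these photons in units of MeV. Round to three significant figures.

In SI units: f = 2.78e5 PHz = 2.78e20 Hz.
Apply E = hf: E = 1.842e-13 J.
Converting to MeV: E = 1.150 MeV ≈ 1.15 MeV.

1.15 MeV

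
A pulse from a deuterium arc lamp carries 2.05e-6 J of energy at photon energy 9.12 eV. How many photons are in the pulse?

Per-photon energy: E = 1.461e-18 J (from energy = 9.12 eV).
N = E_total / E_photon = 2.05e-6 J / 1.461e-18 J = 1.40e12.

1.40e12 photons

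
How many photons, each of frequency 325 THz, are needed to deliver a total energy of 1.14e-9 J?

Per-photon energy: E = 2.153e-19 J (from frequency = 325 THz).
N = E_total / E_photon = 1.14e-9 J / 2.153e-19 J = 5.29e9.

5.29e9 photons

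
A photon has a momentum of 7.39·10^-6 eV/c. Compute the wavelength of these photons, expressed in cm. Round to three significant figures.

16.8 cm

(h = 6.62607015·10^-34 J·s, c = 2.99792458·10^8 m/s, 1 eV = 1.602176634·10^-19 J.)
In SI units: p = 7.39·10^-6 eV/c = 3.9494·10^-33 kg·m/s.
For a photon λ = h/p, so λ = 0.1678 m.
Converting to cm: λ = 16.78 cm ≈ 16.8 cm.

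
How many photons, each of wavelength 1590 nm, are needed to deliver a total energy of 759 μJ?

Per-photon energy: E = 1.249 × 10^-19 J (from wavelength = 1590 nm).
N = E_total / E_photon = 7.59 × 10^-4 J / 1.249 × 10^-19 J = 6.08 × 10^15.

6.08 × 10^15 photons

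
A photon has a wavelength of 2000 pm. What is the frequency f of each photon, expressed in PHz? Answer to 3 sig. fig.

150 PHz

(c = 2.99792458e8 m/s.)
Convert to SI: λ = 2000 pm = 2.0e-9 m.
For a photon f = c/λ, so f = 1.499e17 Hz.
Converting to PHz: f = 149.9 PHz ≈ 150 PHz.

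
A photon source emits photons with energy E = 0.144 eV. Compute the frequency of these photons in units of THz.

34.8 THz

Use h = 6.62607015e-34 J·s, 1 eV = 1.602176634e-19 J.
Convert to SI: E = 0.144 eV = 2.3071e-20 J.
Apply f = E/h: f = 3.482e13 Hz.
Converting to THz: f = 34.82 THz ≈ 34.8 THz.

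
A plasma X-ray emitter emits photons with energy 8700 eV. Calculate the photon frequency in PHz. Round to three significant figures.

In SI units: E = 8700 eV = 1.3939·10^-15 J.
The photon relation is f = E/h, giving f = 2.104·10^18 Hz.
Converting to PHz: f = 2104 PHz ≈ 2100 PHz.

2100 PHz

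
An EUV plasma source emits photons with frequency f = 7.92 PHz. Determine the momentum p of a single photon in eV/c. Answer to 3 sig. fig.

32.8 eV/c

(h = 6.62607015 × 10^-34 J·s, c = 2.99792458 × 10^8 m/s, 1 eV = 1.602176634 × 10^-19 J.)
In SI units: f = 7.92 PHz = 7.92 × 10^15 Hz.
Apply p = hf/c: p = 1.750 × 10^-26 kg·m/s.
Converting to eV/c: p = 32.75 eV/c ≈ 32.8 eV/c.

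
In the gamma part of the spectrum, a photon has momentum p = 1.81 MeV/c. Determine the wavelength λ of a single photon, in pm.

Convert to SI: p = 1.81 MeV/c = 9.6732e-22 kg·m/s.
The photon relation is λ = h/p, giving λ = 6.850e-13 m.
Converting to pm: λ = 0.6850 pm ≈ 0.685 pm.

0.685 pm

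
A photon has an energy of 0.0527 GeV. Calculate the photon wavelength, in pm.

0.0235 pm

First convert: E = 0.0527 GeV = 8.4435e-12 J.
Apply λ = hc/E: λ = 2.353e-14 m.
Converting to pm: λ = 0.02353 pm ≈ 0.0235 pm.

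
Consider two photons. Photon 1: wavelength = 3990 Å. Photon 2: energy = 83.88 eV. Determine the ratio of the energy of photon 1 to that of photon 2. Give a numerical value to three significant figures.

E_1 = 4.979 × 10^-19 J (from wavelength = 3990 Å, via E = hc/λ).
E_2 = 1.344 × 10^-17 J (from energy = 83.88 eV, via E given directly).
Ratio = 4.979 × 10^-19 / 1.344 × 10^-17 = 0.0370.

0.0370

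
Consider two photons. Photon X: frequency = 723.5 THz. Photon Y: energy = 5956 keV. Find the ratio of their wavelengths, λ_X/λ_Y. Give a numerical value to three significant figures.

1.99e6

λ_X = 4.144e-7 m (from frequency = 723.5 THz, via λ = c/f).
λ_Y = 2.082e-13 m (from energy = 5956 keV, via λ = hc/E).
Ratio = 4.144e-7 / 2.082e-13 = 1.99e6.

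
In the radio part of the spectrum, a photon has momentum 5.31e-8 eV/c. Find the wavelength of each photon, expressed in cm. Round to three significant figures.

(h = 6.62607015e-34 J·s, c = 2.99792458e8 m/s, 1 eV = 1.602176634e-19 J.)
Convert to SI: p = 5.31e-8 eV/c = 2.8378e-35 kg·m/s.
Apply λ = h/p: λ = 23.35 m.
Converting to cm: λ = 2335 cm ≈ 2330 cm.

2330 cm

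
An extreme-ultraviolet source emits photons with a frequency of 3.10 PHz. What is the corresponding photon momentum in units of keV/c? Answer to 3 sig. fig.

Take h = 6.62607015 × 10^-34 J·s, c = 2.99792458 × 10^8 m/s, 1 eV = 1.602176634 × 10^-19 J.
Convert to SI: f = 3.10 PHz = 3.10 × 10^15 Hz.
Since p = hf/c for a photon, p = 6.852 × 10^-27 kg·m/s.
Converting to keV/c: p = 0.01282 keV/c ≈ 0.0128 keV/c.

0.0128 keV/c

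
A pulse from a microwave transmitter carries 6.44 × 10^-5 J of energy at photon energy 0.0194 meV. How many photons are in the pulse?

2.07 × 10^19 photons

Per-photon energy: E = 3.108 × 10^-24 J (from energy = 0.0194 meV).
N = E_total / E_photon = 6.44 × 10^-5 J / 3.108 × 10^-24 J = 2.07 × 10^19.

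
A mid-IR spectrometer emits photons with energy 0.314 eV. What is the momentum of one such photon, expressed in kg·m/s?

1.68 × 10^-28 kg·m/s

Use c = 2.99792458 × 10^8 m/s, 1 eV = 1.602176634 × 10^-19 J.
First convert: E = 0.314 eV = 5.0308 × 10^-20 J.
Since p = E/c for a photon, p = 1.678 × 10^-28 kg·m/s.
So p ≈ 1.68 × 10^-28 kg·m/s.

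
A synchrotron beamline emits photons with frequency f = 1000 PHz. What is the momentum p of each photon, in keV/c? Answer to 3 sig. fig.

4.14 keV/c

First convert: f = 1000 PHz = 1.0e18 Hz.
The photon relation is p = hf/c, giving p = 2.210e-24 kg·m/s.
Converting to keV/c: p = 4.136 keV/c ≈ 4.14 keV/c.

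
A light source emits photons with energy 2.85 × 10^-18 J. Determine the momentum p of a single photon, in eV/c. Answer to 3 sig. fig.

Apply p = E/c: p = 9.507 × 10^-27 kg·m/s.
Converting to eV/c: p = 17.79 eV/c ≈ 17.8 eV/c.

17.8 eV/c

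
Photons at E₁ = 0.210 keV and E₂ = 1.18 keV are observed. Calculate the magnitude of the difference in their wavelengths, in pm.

Using λ = hc/E: λ₁ = 5.904 × 10^-9 m, λ₂ = 1.051 × 10^-9 m.
|Δλ| = |5.904 × 10^-9 − 1.051 × 10^-9| = 4.85 × 10^-9 m = 4850 pm.

4850 pm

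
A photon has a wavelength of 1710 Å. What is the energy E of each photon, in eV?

(h = 6.62607015e-34 J·s, c = 2.99792458e8 m/s, 1 eV = 1.602176634e-19 J.)
In SI units: λ = 1710 Å = 1.71e-7 m.
Apply E = hc/λ: E = 1.162e-18 J.
Converting to eV: E = 7.251 eV ≈ 7.25 eV.

7.25 eV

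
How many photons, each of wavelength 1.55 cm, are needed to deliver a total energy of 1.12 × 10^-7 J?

Per-photon energy: E = 1.282 × 10^-23 J (from wavelength = 1.55 cm).
N = E_total / E_photon = 1.12 × 10^-7 J / 1.282 × 10^-23 J = 8.74 × 10^15.

8.74 × 10^15 photons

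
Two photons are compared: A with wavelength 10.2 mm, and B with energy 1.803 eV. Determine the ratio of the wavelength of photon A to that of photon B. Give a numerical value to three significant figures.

1.48·10^4

λ_A = 0.01020 m (from wavelength = 10.2 mm, via λ given directly).
λ_B = 6.877·10^-7 m (from energy = 1.803 eV, via λ = hc/E).
Ratio = 0.01020 / 6.877·10^-7 = 1.48·10^4.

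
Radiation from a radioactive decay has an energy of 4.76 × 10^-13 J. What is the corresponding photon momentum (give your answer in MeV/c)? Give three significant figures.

2.97 MeV/c

Take c = 2.99792458 × 10^8 m/s, 1 eV = 1.602176634 × 10^-19 J.
The photon relation is p = E/c, giving p = 1.588 × 10^-21 kg·m/s.
Converting to MeV/c: p = 2.971 MeV/c ≈ 2.97 MeV/c.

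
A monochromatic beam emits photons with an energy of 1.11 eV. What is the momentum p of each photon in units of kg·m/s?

Use c = 2.99792458e8 m/s, 1 eV = 1.602176634e-19 J.
First convert: E = 1.11 eV = 1.7784e-19 J.
The photon relation is p = E/c, giving p = 5.932e-28 kg·m/s.
So p ≈ 5.93e-28 kg·m/s.

5.93e-28 kg·m/s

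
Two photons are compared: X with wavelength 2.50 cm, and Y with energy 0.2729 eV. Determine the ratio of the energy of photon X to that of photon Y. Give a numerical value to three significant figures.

E_X = 7.946 × 10^-24 J (from wavelength = 2.50 cm, via E = hc/λ).
E_Y = 4.372 × 10^-20 J (from energy = 0.2729 eV, via E given directly).
Ratio = 7.946 × 10^-24 / 4.372 × 10^-20 = 1.82 × 10^-4.

1.82 × 10^-4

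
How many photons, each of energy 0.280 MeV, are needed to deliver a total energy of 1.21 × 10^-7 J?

Per-photon energy: E = 4.486 × 10^-14 J (from energy = 0.280 MeV).
N = E_total / E_photon = 1.21 × 10^-7 J / 4.486 × 10^-14 J = 2.70 × 10^6.

2.70 × 10^6 photons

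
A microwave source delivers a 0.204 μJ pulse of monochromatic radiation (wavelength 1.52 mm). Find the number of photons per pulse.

1.56e15 photons

Per-photon energy: E = 1.307e-22 J (from wavelength = 1.52 mm).
N = E_total / E_photon = 2.04e-7 J / 1.307e-22 J = 1.56e15.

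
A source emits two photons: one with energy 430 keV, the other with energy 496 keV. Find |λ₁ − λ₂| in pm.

Using λ = hc/E: λ₁ = 2.883 × 10^-12 m, λ₂ = 2.500 × 10^-12 m.
|Δλ| = |2.883 × 10^-12 − 2.500 × 10^-12| = 3.84 × 10^-13 m = 0.384 pm.

0.384 pm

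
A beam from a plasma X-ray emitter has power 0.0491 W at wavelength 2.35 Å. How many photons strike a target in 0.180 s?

1.05·10^13 photons

Total energy: E_total = P·t = 0.0491 × 0.180 = 0.008838 J.
Per-photon energy: E = 8.453·10^-16 J.
N = E_total / E_photon = 1.05·10^13.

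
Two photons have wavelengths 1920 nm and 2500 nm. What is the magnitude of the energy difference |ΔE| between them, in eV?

Using E = hc/λ: E₁ = 1.035e-19 J, E₂ = 7.946e-20 J.
|ΔE| = |1.035e-19 − 7.946e-20| = 2.40e-20 J = 0.150 eV.

0.150 eV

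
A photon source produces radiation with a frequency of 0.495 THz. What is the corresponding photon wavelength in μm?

606 μm

Take c = 2.99792458e8 m/s.
In SI units: f = 0.495 THz = 4.95e11 Hz.
Apply λ = c/f: λ = 6.056e-4 m.
Converting to μm: λ = 605.6 μm ≈ 606 μm.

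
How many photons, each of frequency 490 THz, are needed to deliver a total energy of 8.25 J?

Per-photon energy: E = 3.247e-19 J (from frequency = 490 THz).
N = E_total / E_photon = 8.25 J / 3.247e-19 J = 2.54e19.

2.54e19 photons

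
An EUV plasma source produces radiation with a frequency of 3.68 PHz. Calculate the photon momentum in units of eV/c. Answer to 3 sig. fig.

(h = 6.62607015e-34 J·s, c = 2.99792458e8 m/s, 1 eV = 1.602176634e-19 J.)
Convert to SI: f = 3.68 PHz = 3.68e15 Hz.
For a photon p = hf/c, so p = 8.134e-27 kg·m/s.
Converting to eV/c: p = 15.22 eV/c ≈ 15.2 eV/c.

15.2 eV/c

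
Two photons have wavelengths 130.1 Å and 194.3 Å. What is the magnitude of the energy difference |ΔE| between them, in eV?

Using E = hc/λ: E₁ = 1.5269·10^-17 J, E₂ = 1.0224·10^-17 J.
|ΔE| = |1.5269·10^-17 − 1.0224·10^-17| = 5.05·10^-18 J = 31.5 eV.

31.5 eV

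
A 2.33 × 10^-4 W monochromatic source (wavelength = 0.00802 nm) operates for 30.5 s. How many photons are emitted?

2.87 × 10^11 photons

Total energy: E_total = P·t = 2.33 × 10^-4 × 30.5 = 0.007106 J.
Per-photon energy: E = 2.477 × 10^-14 J.
N = E_total / E_photon = 2.87 × 10^11.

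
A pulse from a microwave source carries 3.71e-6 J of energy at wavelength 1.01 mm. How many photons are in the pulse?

Per-photon energy: E = 1.967e-22 J (from wavelength = 1.01 mm).
N = E_total / E_photon = 3.71e-6 J / 1.967e-22 J = 1.89e16.

1.89e16 photons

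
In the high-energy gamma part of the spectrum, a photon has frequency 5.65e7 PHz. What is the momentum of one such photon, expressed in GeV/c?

0.234 GeV/c

Use h = 6.62607015e-34 J·s, c = 2.99792458e8 m/s, 1 eV = 1.602176634e-19 J.
First convert: f = 5.65e7 PHz = 5.65e22 Hz.
Apply p = hf/c: p = 1.249e-19 kg·m/s.
Converting to GeV/c: p = 0.2337 GeV/c ≈ 0.234 GeV/c.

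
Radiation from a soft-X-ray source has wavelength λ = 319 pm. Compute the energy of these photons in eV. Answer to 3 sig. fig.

First convert: λ = 319 pm = 3.19 × 10^-10 m.
For a photon E = hc/λ, so E = 6.227 × 10^-16 J.
Converting to eV: E = 3887 eV ≈ 3890 eV.

3890 eV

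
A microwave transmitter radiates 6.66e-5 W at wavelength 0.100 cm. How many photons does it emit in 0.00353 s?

Total energy: E_total = P·t = 6.66e-5 × 0.00353 = 2.351e-7 J.
Per-photon energy: E = 1.986e-22 J.
N = E_total / E_photon = 1.18e15.

1.18e15 photons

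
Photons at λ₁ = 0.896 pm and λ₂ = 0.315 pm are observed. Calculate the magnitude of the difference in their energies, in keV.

2550 keV

Using E = hc/λ: E₁ = 2.217e-13 J, E₂ = 6.306e-13 J.
|ΔE| = |2.217e-13 − 6.306e-13| = 4.09e-13 J = 2550 keV.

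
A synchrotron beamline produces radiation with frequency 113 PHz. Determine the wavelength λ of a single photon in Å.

Take c = 2.99792458e8 m/s.
Convert to SI: f = 113 PHz = 1.13e17 Hz.
Since λ = c/f for a photon, λ = 2.653e-9 m.
Converting to Å: λ = 26.53 Å ≈ 26.5 Å.

26.5 Å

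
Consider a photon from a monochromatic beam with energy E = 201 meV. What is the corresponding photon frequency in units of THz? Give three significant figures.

First convert: E = 201 meV = 3.2204e-20 J.
Apply f = E/h: f = 4.860e13 Hz.
Converting to THz: f = 48.60 THz ≈ 48.6 THz.

48.6 THz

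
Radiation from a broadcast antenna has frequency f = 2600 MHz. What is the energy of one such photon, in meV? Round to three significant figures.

0.0108 meV

In SI units: f = 2600 MHz = 2.6e9 Hz.
The photon relation is E = hf, giving E = 1.723e-24 J.
Converting to meV: E = 0.01075 meV ≈ 0.0108 meV.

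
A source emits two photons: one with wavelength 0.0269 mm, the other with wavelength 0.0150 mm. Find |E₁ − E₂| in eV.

0.0366 eV

Using E = hc/λ: E₁ = 7.385e-21 J, E₂ = 1.324e-20 J.
|ΔE| = |7.385e-21 − 1.324e-20| = 5.86e-21 J = 0.0366 eV.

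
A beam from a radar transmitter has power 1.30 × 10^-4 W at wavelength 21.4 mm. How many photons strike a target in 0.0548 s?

7.67 × 10^17 photons

Total energy: E_total = P·t = 1.30 × 10^-4 × 0.0548 = 7.124 × 10^-6 J.
Per-photon energy: E = 9.282 × 10^-24 J.
N = E_total / E_photon = 7.67 × 10^17.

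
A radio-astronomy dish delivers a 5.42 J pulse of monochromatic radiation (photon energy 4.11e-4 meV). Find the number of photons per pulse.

Per-photon energy: E = 6.585e-26 J (from energy = 4.11e-4 meV).
N = E_total / E_photon = 5.42 J / 6.585e-26 J = 8.23e25.

8.23e25 photons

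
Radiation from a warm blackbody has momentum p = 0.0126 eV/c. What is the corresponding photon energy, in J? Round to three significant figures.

2.02·10^-21 J

(c = 2.99792458·10^8 m/s, 1 eV = 1.602176634·10^-19 J.)
Convert to SI: p = 0.0126 eV/c = 6.7338·10^-30 kg·m/s.
Since E = pc for a photon, E = 2.019·10^-21 J.
So E ≈ 2.02·10^-21 J.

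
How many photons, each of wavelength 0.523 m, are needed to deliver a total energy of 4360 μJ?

Per-photon energy: E = 3.798e-25 J (from wavelength = 0.523 m).
N = E_total / E_photon = 0.00436 J / 3.798e-25 J = 1.15e22.

1.15e22 photons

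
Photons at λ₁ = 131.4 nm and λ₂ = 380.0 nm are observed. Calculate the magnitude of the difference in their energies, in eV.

6.17 eV

Using E = hc/λ: E₁ = 1.5118e-18 J, E₂ = 5.2275e-19 J.
|ΔE| = |1.5118e-18 − 5.2275e-19| = 9.89e-19 J = 6.17 eV.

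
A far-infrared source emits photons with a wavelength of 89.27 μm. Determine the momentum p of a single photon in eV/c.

0.0139 eV/c

Convert to SI: λ = 89.27 μm = 8.927 × 10^-5 m.
For a photon p = h/λ, so p = 7.423 × 10^-30 kg·m/s.
Converting to eV/c: p = 0.01389 eV/c ≈ 0.0139 eV/c.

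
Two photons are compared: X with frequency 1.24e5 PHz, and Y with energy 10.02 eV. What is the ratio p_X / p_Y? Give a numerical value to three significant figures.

5.12e4

p_X = 2.741e-22 kg·m/s (from frequency = 1.24e5 PHz, via p = hf/c).
p_Y = 5.355e-27 kg·m/s (from energy = 10.02 eV, via p = E/c).
Ratio = 2.741e-22 / 5.355e-27 = 5.12e4.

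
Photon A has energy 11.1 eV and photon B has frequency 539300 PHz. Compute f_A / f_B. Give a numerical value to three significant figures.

f_A = 2.684e15 Hz (from energy = 11.1 eV, via f = E/h).
f_B = 5.393e20 Hz (from frequency = 539300 PHz, via f given directly).
Ratio = 2.684e15 / 5.393e20 = 4.98e-6.

4.98e-6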